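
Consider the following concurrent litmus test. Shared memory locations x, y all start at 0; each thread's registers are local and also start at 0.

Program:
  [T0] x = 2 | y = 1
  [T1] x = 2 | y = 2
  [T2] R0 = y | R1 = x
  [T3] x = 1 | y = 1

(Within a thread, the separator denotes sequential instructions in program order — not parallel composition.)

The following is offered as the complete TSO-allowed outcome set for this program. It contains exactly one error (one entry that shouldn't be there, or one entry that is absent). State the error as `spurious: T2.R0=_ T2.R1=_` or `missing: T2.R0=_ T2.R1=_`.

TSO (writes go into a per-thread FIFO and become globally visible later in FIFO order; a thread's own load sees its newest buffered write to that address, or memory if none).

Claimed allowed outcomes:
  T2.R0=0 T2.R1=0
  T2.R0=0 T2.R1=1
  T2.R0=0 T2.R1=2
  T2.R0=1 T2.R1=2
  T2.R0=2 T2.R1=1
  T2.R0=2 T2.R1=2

outcome vector order: (T2.R0,T2.R1)
TSO (7): (0,0); (0,1); (0,2); (1,1); (1,2); (2,1); (2,2)
TSO∖claimed = {(1,1)}

missing: T2.R0=1 T2.R1=1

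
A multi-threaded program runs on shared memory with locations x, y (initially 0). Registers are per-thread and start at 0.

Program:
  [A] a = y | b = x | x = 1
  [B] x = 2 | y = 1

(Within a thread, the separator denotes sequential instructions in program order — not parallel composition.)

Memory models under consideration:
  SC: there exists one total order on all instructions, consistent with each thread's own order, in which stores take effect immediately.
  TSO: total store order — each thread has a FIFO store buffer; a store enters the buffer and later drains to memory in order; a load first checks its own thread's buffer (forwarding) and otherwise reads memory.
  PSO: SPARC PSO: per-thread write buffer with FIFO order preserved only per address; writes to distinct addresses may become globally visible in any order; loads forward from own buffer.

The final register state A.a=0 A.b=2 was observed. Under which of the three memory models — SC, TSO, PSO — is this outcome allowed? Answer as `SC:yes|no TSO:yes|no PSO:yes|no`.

outcome vector order: (A.a,A.b)
under SC → 00; 02; 12
under TSO → 00; 02; 12
under PSO → 00; 02; 10; 12
target 02 ∈ {SC,TSO,PSO}

SC:yes TSO:yes PSO:yes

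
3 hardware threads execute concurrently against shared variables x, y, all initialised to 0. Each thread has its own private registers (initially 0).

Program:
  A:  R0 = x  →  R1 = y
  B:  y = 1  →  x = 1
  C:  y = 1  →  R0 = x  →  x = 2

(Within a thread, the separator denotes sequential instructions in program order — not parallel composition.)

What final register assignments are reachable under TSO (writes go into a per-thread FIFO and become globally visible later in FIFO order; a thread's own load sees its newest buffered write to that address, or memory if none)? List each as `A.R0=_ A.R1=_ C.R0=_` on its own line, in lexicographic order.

A.R0=0 A.R1=0 C.R0=0
A.R0=0 A.R1=0 C.R0=1
A.R0=0 A.R1=1 C.R0=0
A.R0=0 A.R1=1 C.R0=1
A.R0=1 A.R1=1 C.R0=0
A.R0=1 A.R1=1 C.R0=1
A.R0=2 A.R1=1 C.R0=0
A.R0=2 A.R1=1 C.R0=1

outcome vector order: (A.R0,A.R1,C.R0)
|TSO outcomes| = 8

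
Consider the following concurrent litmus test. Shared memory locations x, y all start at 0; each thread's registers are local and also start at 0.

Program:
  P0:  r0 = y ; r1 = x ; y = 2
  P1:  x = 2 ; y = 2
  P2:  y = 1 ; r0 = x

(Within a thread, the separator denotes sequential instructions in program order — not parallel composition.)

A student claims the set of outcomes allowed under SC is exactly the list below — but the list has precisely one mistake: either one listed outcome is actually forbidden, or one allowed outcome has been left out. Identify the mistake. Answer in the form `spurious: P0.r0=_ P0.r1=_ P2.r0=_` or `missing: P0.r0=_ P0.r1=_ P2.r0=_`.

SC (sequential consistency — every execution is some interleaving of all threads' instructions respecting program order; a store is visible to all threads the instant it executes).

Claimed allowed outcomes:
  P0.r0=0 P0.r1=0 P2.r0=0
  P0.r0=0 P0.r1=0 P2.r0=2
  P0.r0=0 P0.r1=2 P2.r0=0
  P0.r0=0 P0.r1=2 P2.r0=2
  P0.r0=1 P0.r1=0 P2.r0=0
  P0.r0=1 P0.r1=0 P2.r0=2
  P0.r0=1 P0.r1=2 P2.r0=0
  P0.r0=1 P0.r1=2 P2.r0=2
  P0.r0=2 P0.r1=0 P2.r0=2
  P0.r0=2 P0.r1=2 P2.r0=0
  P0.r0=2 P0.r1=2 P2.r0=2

spurious: P0.r0=2 P0.r1=0 P2.r0=2

outcome vector order: (P0.r0,P0.r1,P2.r0)
[SC] allowed = {000, 002, 020, 022, 100, 102, 120, 122, 220, 222}
claimed∖SC = {202}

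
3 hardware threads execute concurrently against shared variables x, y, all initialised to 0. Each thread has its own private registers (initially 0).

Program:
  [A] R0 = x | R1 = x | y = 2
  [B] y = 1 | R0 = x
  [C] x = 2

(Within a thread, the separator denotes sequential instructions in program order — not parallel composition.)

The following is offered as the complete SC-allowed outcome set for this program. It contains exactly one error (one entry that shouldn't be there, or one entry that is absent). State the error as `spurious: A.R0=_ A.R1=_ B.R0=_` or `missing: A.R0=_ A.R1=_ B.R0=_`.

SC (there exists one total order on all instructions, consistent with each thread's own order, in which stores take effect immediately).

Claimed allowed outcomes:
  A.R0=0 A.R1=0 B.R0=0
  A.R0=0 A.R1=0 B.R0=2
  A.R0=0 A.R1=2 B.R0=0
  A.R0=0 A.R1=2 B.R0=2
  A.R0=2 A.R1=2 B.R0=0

missing: A.R0=2 A.R1=2 B.R0=2

outcome vector order: (A.R0,A.R1,B.R0)
SC: 6 outcomes — {(0,0,0); (0,0,2); (0,2,0); (0,2,2); (2,2,0); (2,2,2)}
SC∖claimed = {(2,2,2)}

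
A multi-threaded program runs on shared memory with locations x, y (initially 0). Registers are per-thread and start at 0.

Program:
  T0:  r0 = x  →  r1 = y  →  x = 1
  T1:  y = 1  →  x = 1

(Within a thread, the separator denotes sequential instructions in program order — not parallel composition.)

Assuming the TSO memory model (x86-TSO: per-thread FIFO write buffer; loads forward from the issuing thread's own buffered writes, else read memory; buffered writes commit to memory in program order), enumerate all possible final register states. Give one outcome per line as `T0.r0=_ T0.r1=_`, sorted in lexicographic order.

T0.r0=0 T0.r1=0
T0.r0=0 T0.r1=1
T0.r0=1 T0.r1=1

outcome vector order: (T0.r0,T0.r1)
|TSO outcomes| = 3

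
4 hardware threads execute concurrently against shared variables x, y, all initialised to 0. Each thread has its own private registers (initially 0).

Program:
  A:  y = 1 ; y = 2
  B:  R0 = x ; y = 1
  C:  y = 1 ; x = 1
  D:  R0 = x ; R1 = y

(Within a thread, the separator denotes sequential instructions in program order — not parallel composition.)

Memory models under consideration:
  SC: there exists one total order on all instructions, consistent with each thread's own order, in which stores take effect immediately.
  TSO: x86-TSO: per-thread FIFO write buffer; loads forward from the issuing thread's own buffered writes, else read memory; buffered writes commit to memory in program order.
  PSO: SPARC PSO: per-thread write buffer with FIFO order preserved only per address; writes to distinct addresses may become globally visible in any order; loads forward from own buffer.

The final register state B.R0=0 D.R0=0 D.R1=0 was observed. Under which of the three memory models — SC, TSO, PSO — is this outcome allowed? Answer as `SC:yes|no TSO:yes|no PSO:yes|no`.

outcome vector order: (B.R0,D.R0,D.R1)
SC: 10 outcomes — {0/0/0 0/0/1 0/0/2 0/1/1 0/1/2 1/0/0 1/0/1 1/0/2 1/1/1 1/1/2}
TSO: 10 outcomes — {0/0/0 0/0/1 0/0/2 0/1/1 0/1/2 1/0/0 1/0/1 1/0/2 1/1/1 1/1/2}
PSO: 12 outcomes — {0/0/0 0/0/1 0/0/2 0/1/0 0/1/1 0/1/2 1/0/0 1/0/1 1/0/2 1/1/0 1/1/1 1/1/2}
target 0/0/0 ∈ {SC,TSO,PSO}

SC:yes TSO:yes PSO:yes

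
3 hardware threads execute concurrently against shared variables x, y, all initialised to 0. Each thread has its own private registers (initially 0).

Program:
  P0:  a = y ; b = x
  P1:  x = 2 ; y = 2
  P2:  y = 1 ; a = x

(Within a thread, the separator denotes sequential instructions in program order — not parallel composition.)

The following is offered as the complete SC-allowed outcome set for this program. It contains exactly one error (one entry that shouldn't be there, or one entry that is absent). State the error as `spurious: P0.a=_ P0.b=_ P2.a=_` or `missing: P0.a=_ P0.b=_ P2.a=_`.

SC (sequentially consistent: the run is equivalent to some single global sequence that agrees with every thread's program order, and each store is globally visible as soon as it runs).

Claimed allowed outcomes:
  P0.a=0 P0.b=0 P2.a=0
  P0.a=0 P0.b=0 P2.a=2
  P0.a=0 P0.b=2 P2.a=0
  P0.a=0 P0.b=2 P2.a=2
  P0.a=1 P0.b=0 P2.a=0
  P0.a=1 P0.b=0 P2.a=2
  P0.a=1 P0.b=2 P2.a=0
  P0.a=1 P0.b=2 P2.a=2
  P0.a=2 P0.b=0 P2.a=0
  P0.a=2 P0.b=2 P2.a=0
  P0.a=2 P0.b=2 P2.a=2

spurious: P0.a=2 P0.b=0 P2.a=0

outcome vector order: (P0.a,P0.b,P2.a)
SC: 10 outcomes — {<0 0 0>, <0 0 2>, <0 2 0>, <0 2 2>, <1 0 0>, <1 0 2>, <1 2 0>, <1 2 2>, <2 2 0>, <2 2 2>}
claimed∖SC = {<2 0 0>}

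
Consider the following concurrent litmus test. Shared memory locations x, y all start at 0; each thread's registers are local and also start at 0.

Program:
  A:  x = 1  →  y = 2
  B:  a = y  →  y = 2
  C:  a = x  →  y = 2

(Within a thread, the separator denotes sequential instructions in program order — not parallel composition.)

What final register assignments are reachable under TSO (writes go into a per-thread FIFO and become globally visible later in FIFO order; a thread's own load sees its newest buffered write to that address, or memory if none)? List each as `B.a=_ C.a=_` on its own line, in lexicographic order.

B.a=0 C.a=0
B.a=0 C.a=1
B.a=2 C.a=0
B.a=2 C.a=1

outcome vector order: (B.a,C.a)
|TSO outcomes| = 4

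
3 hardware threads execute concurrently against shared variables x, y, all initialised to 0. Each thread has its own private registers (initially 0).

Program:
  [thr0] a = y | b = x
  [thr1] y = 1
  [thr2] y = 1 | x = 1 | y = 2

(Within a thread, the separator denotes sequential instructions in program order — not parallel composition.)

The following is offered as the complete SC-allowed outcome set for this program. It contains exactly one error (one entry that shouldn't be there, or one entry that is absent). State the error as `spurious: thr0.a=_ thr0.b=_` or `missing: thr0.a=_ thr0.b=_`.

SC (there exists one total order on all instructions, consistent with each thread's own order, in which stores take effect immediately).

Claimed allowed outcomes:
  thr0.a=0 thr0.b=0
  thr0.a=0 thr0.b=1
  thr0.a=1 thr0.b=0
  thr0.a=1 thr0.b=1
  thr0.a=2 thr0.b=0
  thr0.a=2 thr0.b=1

outcome vector order: (thr0.a,thr0.b)
SC: 5 outcomes — {(0,0), (0,1), (1,0), (1,1), (2,1)}
claimed∖SC = {(2,0)}

spurious: thr0.a=2 thr0.b=0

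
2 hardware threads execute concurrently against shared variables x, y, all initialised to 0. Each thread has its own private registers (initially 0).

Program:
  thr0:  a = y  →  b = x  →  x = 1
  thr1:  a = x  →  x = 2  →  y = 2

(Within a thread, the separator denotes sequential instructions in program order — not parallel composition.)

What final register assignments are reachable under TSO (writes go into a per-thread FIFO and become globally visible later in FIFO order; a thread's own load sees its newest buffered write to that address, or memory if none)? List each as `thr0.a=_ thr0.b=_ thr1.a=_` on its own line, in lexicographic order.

outcome vector order: (thr0.a,thr0.b,thr1.a)
|TSO outcomes| = 4

thr0.a=0 thr0.b=0 thr1.a=0
thr0.a=0 thr0.b=0 thr1.a=1
thr0.a=0 thr0.b=2 thr1.a=0
thr0.a=2 thr0.b=2 thr1.a=0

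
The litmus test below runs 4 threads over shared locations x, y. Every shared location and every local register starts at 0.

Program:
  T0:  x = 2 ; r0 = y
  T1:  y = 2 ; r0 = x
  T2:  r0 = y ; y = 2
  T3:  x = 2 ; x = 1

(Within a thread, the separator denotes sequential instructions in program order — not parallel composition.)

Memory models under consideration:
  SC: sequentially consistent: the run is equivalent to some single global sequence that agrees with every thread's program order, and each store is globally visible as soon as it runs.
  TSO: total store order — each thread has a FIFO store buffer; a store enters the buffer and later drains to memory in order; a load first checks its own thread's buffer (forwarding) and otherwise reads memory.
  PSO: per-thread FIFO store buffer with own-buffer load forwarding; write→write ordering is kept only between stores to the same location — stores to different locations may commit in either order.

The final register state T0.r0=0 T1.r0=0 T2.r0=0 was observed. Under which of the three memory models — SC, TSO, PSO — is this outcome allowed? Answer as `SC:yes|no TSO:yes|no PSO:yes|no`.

outcome vector order: (T0.r0,T1.r0,T2.r0)
[SC] allowed = {(0,1,0), (0,1,2), (0,2,0), (0,2,2), (2,0,0), (2,0,2), (2,1,0), (2,1,2), (2,2,0), (2,2,2)}
[TSO] allowed = {(0,0,0), (0,0,2), (0,1,0), (0,1,2), (0,2,0), (0,2,2), (2,0,0), (2,0,2), (2,1,0), (2,1,2), (2,2,0), (2,2,2)}
[PSO] allowed = {(0,0,0), (0,0,2), (0,1,0), (0,1,2), (0,2,0), (0,2,2), (2,0,0), (2,0,2), (2,1,0), (2,1,2), (2,2,0), (2,2,2)}
target (0,0,0) ∈ {TSO,PSO}

SC:no TSO:yes PSO:yes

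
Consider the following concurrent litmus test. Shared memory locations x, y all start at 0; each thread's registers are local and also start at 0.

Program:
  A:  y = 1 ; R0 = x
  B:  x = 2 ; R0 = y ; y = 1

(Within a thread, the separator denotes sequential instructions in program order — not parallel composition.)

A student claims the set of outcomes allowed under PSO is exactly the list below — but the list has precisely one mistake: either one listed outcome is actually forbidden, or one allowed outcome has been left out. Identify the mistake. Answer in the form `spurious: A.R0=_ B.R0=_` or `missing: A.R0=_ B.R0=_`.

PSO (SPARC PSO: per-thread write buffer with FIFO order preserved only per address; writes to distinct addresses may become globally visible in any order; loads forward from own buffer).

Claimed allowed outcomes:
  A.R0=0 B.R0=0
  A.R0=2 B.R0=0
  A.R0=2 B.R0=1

missing: A.R0=0 B.R0=1

outcome vector order: (A.R0,B.R0)
PSO (4): 00 01 20 21
PSO∖claimed = {01}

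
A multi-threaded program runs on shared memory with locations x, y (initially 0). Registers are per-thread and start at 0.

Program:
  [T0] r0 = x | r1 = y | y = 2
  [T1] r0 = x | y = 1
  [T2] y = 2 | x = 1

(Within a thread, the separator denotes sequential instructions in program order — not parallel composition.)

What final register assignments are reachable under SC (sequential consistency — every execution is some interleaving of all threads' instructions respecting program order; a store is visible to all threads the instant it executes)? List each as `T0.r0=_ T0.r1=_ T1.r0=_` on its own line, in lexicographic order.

outcome vector order: (T0.r0,T0.r1,T1.r0)
|SC outcomes| = 10

T0.r0=0 T0.r1=0 T1.r0=0
T0.r0=0 T0.r1=0 T1.r0=1
T0.r0=0 T0.r1=1 T1.r0=0
T0.r0=0 T0.r1=1 T1.r0=1
T0.r0=0 T0.r1=2 T1.r0=0
T0.r0=0 T0.r1=2 T1.r0=1
T0.r0=1 T0.r1=1 T1.r0=0
T0.r0=1 T0.r1=1 T1.r0=1
T0.r0=1 T0.r1=2 T1.r0=0
T0.r0=1 T0.r1=2 T1.r0=1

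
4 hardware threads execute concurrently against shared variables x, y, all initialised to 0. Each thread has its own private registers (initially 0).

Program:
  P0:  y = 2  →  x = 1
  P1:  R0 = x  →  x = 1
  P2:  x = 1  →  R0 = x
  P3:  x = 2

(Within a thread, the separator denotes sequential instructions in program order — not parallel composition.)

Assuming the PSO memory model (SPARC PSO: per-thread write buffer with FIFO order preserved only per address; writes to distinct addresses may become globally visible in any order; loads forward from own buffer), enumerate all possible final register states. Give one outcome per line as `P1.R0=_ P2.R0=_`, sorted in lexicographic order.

outcome vector order: (P1.R0,P2.R0)
|PSO outcomes| = 6

P1.R0=0 P2.R0=1
P1.R0=0 P2.R0=2
P1.R0=1 P2.R0=1
P1.R0=1 P2.R0=2
P1.R0=2 P2.R0=1
P1.R0=2 P2.R0=2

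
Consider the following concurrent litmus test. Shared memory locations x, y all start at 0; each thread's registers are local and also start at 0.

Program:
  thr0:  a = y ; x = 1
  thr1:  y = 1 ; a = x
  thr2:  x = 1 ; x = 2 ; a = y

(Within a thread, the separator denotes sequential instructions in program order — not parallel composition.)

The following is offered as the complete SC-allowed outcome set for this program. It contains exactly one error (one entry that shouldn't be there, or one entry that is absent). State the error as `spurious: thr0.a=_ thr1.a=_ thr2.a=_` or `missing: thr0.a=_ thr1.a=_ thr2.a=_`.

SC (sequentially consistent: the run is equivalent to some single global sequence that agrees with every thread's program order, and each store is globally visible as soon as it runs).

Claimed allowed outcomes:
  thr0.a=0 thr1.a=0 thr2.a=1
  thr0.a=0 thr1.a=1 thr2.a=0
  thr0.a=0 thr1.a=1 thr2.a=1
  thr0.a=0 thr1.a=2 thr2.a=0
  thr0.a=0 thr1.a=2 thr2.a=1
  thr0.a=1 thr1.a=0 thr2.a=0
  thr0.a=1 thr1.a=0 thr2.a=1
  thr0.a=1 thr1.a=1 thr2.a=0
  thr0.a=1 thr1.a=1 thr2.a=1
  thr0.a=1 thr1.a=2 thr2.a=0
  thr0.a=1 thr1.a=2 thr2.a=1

outcome vector order: (thr0.a,thr1.a,thr2.a)
SC: 10 outcomes — {<0 0 1> <0 1 0> <0 1 1> <0 2 0> <0 2 1> <1 0 1> <1 1 0> <1 1 1> <1 2 0> <1 2 1>}
claimed∖SC = {<1 0 0>}

spurious: thr0.a=1 thr1.a=0 thr2.a=0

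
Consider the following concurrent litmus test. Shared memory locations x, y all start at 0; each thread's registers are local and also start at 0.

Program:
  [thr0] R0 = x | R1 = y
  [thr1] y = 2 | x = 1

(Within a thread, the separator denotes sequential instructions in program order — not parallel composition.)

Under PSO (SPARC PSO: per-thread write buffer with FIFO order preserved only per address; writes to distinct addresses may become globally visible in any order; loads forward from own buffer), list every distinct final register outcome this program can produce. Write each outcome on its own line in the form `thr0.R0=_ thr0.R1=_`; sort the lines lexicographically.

thr0.R0=0 thr0.R1=0
thr0.R0=0 thr0.R1=2
thr0.R0=1 thr0.R1=0
thr0.R0=1 thr0.R1=2

outcome vector order: (thr0.R0,thr0.R1)
|PSO outcomes| = 4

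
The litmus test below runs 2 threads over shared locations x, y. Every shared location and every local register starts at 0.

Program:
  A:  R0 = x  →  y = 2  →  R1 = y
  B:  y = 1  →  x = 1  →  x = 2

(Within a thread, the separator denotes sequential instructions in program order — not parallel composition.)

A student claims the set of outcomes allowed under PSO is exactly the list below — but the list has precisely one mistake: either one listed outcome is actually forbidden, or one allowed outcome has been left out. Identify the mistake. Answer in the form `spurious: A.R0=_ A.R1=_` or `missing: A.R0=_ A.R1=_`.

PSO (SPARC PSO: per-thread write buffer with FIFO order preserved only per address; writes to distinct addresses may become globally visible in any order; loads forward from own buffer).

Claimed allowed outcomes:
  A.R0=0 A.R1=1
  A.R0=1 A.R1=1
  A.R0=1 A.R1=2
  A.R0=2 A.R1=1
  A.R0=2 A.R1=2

missing: A.R0=0 A.R1=2

outcome vector order: (A.R0,A.R1)
PSO (6): <0 1> <0 2> <1 1> <1 2> <2 1> <2 2>
PSO∖claimed = {<0 2>}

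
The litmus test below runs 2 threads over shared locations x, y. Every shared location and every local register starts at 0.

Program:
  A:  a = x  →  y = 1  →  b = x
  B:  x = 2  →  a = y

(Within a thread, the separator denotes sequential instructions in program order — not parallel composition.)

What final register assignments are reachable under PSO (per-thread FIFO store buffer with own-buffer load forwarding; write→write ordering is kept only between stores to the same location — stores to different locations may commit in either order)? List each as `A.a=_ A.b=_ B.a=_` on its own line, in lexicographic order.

A.a=0 A.b=0 B.a=0
A.a=0 A.b=0 B.a=1
A.a=0 A.b=2 B.a=0
A.a=0 A.b=2 B.a=1
A.a=2 A.b=2 B.a=0
A.a=2 A.b=2 B.a=1

outcome vector order: (A.a,A.b,B.a)
|PSO outcomes| = 6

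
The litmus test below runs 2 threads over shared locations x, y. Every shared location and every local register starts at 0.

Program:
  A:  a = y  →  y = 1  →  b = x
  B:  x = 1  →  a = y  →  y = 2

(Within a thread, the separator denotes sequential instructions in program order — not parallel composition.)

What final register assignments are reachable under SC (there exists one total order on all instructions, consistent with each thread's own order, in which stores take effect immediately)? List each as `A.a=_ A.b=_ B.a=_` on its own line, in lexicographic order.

A.a=0 A.b=0 B.a=1
A.a=0 A.b=1 B.a=0
A.a=0 A.b=1 B.a=1
A.a=2 A.b=1 B.a=0

outcome vector order: (A.a,A.b,B.a)
|SC outcomes| = 4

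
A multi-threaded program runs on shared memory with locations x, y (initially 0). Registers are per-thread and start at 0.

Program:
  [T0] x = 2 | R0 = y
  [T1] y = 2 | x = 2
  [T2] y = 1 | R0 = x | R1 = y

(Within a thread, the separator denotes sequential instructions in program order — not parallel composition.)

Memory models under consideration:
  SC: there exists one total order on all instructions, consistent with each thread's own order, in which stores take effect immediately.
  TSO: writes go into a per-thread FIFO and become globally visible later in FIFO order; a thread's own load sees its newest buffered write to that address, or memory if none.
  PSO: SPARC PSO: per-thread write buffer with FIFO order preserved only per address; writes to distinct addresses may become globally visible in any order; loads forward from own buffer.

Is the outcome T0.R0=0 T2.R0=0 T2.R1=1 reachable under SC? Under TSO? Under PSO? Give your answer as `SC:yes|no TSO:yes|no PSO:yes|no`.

outcome vector order: (T0.R0,T2.R0,T2.R1)
under SC → 021; 022; 101; 102; 121; 122; 201; 202; 221; 222
under TSO → 001; 002; 021; 022; 101; 102; 121; 122; 201; 202; 221; 222
under PSO → 001; 002; 021; 022; 101; 102; 121; 122; 201; 202; 221; 222
target 001 ∈ {TSO,PSO}

SC:no TSO:yes PSO:yes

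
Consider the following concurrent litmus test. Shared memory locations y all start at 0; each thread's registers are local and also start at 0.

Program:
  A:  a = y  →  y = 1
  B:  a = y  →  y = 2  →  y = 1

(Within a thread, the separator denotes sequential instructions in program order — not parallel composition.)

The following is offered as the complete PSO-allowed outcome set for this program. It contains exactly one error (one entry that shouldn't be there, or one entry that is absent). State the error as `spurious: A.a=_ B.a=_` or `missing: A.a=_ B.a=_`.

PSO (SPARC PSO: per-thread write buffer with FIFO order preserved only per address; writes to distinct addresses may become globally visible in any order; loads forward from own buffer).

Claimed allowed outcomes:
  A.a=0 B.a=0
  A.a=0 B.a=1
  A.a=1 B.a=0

missing: A.a=2 B.a=0

outcome vector order: (A.a,B.a)
under PSO → <0 0> <0 1> <1 0> <2 0>
PSO∖claimed = {<2 0>}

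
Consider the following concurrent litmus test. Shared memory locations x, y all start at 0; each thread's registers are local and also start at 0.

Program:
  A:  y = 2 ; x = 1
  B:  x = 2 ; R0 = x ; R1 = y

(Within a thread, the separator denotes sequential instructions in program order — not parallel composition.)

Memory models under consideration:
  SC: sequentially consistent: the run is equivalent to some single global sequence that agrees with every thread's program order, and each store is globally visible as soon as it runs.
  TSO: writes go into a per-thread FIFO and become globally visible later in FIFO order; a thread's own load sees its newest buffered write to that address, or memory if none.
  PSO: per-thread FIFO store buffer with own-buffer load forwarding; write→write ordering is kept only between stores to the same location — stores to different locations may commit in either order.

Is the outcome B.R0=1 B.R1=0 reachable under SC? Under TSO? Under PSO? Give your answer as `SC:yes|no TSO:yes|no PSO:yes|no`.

outcome vector order: (B.R0,B.R1)
SC: 3 outcomes — {(1,2), (2,0), (2,2)}
TSO: 3 outcomes — {(1,2), (2,0), (2,2)}
PSO: 4 outcomes — {(1,0), (1,2), (2,0), (2,2)}
target (1,0) ∈ {PSO}

SC:no TSO:no PSO:yes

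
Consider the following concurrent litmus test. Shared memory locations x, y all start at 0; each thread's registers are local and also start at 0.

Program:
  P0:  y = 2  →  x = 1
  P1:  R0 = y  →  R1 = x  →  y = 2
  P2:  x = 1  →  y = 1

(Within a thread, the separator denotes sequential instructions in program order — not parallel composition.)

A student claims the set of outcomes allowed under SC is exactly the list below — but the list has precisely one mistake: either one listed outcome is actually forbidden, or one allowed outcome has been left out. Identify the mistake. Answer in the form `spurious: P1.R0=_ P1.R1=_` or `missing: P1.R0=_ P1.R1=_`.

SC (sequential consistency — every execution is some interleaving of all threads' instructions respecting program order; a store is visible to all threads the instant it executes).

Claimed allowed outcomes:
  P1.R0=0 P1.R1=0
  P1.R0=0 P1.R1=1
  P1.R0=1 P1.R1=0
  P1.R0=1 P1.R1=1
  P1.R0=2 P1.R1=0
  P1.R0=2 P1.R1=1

spurious: P1.R0=1 P1.R1=0

outcome vector order: (P1.R0,P1.R1)
SC: 5 outcomes — {0/0, 0/1, 1/1, 2/0, 2/1}
claimed∖SC = {1/0}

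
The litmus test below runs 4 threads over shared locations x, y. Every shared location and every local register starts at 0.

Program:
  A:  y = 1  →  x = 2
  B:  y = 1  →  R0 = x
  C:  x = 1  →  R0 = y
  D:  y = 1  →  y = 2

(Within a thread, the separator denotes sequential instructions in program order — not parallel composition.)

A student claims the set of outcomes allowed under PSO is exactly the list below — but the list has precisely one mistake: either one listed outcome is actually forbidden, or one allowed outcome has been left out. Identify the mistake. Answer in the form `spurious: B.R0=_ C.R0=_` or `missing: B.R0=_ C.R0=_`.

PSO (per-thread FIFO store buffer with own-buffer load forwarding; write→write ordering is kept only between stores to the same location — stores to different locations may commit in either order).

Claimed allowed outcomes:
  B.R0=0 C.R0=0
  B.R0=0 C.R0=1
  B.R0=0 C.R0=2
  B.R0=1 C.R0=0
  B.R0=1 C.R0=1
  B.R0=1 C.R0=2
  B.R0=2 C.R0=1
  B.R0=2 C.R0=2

outcome vector order: (B.R0,C.R0)
PSO (9): (0,0) (0,1) (0,2) (1,0) (1,1) (1,2) (2,0) (2,1) (2,2)
PSO∖claimed = {(2,0)}

missing: B.R0=2 C.R0=0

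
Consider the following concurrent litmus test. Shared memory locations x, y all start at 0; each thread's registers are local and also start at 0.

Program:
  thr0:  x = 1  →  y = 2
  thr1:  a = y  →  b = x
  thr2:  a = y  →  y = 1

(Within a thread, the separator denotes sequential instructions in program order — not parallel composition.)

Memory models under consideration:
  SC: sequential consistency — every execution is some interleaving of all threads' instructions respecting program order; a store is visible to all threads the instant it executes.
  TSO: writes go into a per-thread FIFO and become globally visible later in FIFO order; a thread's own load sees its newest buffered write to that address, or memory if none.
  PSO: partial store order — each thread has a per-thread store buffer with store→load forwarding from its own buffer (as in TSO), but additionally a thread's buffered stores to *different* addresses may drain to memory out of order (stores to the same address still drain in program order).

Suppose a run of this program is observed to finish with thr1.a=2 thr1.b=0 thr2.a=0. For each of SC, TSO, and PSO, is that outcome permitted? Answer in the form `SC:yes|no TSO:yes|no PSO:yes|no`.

outcome vector order: (thr1.a,thr1.b,thr2.a)
[SC] allowed = {000 002 010 012 100 110 112 210 212}
[TSO] allowed = {000 002 010 012 100 110 112 210 212}
[PSO] allowed = {000 002 010 012 100 102 110 112 200 202 210 212}
target 200 ∈ {PSO}

SC:no TSO:no PSO:yes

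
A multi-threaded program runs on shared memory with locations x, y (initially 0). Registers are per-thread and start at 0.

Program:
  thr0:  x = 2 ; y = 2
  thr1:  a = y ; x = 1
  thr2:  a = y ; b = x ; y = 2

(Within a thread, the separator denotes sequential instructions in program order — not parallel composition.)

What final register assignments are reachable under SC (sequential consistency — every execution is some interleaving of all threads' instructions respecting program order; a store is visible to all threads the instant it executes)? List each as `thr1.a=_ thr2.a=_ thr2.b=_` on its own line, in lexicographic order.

thr1.a=0 thr2.a=0 thr2.b=0
thr1.a=0 thr2.a=0 thr2.b=1
thr1.a=0 thr2.a=0 thr2.b=2
thr1.a=0 thr2.a=2 thr2.b=1
thr1.a=0 thr2.a=2 thr2.b=2
thr1.a=2 thr2.a=0 thr2.b=0
thr1.a=2 thr2.a=0 thr2.b=1
thr1.a=2 thr2.a=0 thr2.b=2
thr1.a=2 thr2.a=2 thr2.b=1
thr1.a=2 thr2.a=2 thr2.b=2

outcome vector order: (thr1.a,thr2.a,thr2.b)
|SC outcomes| = 10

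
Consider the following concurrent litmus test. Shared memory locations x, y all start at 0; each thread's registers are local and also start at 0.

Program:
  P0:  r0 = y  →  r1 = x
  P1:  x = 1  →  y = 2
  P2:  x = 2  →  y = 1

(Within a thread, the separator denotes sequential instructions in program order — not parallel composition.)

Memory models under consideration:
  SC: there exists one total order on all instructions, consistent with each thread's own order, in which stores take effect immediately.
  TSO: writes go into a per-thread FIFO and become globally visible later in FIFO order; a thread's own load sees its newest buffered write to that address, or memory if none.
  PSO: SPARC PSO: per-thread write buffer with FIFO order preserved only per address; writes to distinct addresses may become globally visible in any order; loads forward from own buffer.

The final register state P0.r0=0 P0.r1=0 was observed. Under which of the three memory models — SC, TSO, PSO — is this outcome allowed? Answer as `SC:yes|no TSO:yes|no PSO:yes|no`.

SC:yes TSO:yes PSO:yes

outcome vector order: (P0.r0,P0.r1)
SC: 7 outcomes — {<0 0> <0 1> <0 2> <1 1> <1 2> <2 1> <2 2>}
TSO: 7 outcomes — {<0 0> <0 1> <0 2> <1 1> <1 2> <2 1> <2 2>}
PSO: 9 outcomes — {<0 0> <0 1> <0 2> <1 0> <1 1> <1 2> <2 0> <2 1> <2 2>}
target <0 0> ∈ {SC,TSO,PSO}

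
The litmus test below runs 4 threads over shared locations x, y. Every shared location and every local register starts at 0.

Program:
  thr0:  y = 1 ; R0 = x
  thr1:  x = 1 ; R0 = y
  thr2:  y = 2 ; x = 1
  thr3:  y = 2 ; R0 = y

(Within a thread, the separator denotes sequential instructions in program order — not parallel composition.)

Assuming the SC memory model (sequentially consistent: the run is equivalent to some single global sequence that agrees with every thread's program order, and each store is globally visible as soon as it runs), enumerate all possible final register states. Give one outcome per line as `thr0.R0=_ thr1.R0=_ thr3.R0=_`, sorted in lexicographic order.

thr0.R0=0 thr1.R0=1 thr3.R0=1
thr0.R0=0 thr1.R0=1 thr3.R0=2
thr0.R0=0 thr1.R0=2 thr3.R0=1
thr0.R0=0 thr1.R0=2 thr3.R0=2
thr0.R0=1 thr1.R0=0 thr3.R0=1
thr0.R0=1 thr1.R0=0 thr3.R0=2
thr0.R0=1 thr1.R0=1 thr3.R0=1
thr0.R0=1 thr1.R0=1 thr3.R0=2
thr0.R0=1 thr1.R0=2 thr3.R0=1
thr0.R0=1 thr1.R0=2 thr3.R0=2

outcome vector order: (thr0.R0,thr1.R0,thr3.R0)
|SC outcomes| = 10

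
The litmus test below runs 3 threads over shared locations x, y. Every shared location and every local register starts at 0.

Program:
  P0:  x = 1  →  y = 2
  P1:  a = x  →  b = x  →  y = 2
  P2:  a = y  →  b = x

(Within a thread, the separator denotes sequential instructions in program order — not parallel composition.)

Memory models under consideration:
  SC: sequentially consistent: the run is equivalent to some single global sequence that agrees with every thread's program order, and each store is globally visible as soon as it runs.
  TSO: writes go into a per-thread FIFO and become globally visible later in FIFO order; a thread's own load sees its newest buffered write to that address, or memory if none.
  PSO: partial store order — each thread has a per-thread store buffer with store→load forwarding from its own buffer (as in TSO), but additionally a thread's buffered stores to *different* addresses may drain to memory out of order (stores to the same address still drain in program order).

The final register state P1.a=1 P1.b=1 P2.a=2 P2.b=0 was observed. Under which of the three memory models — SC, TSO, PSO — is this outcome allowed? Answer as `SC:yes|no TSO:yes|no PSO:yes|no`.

outcome vector order: (P1.a,P1.b,P2.a,P2.b)
[SC] allowed = {(0,0,0,0); (0,0,0,1); (0,0,2,0); (0,0,2,1); (0,1,0,0); (0,1,0,1); (0,1,2,1); (1,1,0,0); (1,1,0,1); (1,1,2,1)}
[TSO] allowed = {(0,0,0,0); (0,0,0,1); (0,0,2,0); (0,0,2,1); (0,1,0,0); (0,1,0,1); (0,1,2,1); (1,1,0,0); (1,1,0,1); (1,1,2,1)}
[PSO] allowed = {(0,0,0,0); (0,0,0,1); (0,0,2,0); (0,0,2,1); (0,1,0,0); (0,1,0,1); (0,1,2,0); (0,1,2,1); (1,1,0,0); (1,1,0,1); (1,1,2,0); (1,1,2,1)}
target (1,1,2,0) ∈ {PSO}

SC:no TSO:no PSO:yes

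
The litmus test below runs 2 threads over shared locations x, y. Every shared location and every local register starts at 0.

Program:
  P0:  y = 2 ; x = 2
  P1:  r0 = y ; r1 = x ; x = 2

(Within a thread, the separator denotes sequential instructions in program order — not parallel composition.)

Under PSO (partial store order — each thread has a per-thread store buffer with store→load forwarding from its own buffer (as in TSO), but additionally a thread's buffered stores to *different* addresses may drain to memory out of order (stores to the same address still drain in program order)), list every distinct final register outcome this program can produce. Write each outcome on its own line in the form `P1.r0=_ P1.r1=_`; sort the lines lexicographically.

P1.r0=0 P1.r1=0
P1.r0=0 P1.r1=2
P1.r0=2 P1.r1=0
P1.r0=2 P1.r1=2

outcome vector order: (P1.r0,P1.r1)
|PSO outcomes| = 4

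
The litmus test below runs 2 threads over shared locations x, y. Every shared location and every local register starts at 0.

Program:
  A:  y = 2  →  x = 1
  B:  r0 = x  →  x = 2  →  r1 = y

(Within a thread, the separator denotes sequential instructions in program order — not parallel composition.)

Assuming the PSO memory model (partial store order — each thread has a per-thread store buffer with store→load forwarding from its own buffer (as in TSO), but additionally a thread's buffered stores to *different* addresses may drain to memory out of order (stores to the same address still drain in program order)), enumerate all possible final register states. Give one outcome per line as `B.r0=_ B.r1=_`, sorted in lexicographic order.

B.r0=0 B.r1=0
B.r0=0 B.r1=2
B.r0=1 B.r1=0
B.r0=1 B.r1=2

outcome vector order: (B.r0,B.r1)
|PSO outcomes| = 4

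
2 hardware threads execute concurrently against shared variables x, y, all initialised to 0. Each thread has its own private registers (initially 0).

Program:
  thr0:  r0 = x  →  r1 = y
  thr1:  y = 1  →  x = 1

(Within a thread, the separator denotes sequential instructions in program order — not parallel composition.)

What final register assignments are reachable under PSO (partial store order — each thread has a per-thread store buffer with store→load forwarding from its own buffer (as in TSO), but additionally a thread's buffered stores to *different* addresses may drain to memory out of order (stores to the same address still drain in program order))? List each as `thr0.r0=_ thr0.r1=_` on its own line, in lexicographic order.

outcome vector order: (thr0.r0,thr0.r1)
|PSO outcomes| = 4

thr0.r0=0 thr0.r1=0
thr0.r0=0 thr0.r1=1
thr0.r0=1 thr0.r1=0
thr0.r0=1 thr0.r1=1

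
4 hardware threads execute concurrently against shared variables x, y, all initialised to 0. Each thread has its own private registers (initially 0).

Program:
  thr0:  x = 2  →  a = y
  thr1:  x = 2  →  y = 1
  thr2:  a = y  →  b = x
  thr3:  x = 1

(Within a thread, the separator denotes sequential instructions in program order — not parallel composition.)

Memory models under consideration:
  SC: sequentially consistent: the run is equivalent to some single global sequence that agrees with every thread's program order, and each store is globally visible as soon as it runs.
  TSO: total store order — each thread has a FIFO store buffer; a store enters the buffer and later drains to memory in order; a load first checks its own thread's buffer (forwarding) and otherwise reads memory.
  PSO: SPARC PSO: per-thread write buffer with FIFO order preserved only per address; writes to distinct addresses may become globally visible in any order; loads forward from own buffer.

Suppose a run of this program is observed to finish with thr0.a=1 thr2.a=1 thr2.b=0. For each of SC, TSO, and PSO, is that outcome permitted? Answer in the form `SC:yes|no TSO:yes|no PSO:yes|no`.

outcome vector order: (thr0.a,thr2.a,thr2.b)
SC (10): (0,0,0) (0,0,1) (0,0,2) (0,1,1) (0,1,2) (1,0,0) (1,0,1) (1,0,2) (1,1,1) (1,1,2)
TSO (10): (0,0,0) (0,0,1) (0,0,2) (0,1,1) (0,1,2) (1,0,0) (1,0,1) (1,0,2) (1,1,1) (1,1,2)
PSO (12): (0,0,0) (0,0,1) (0,0,2) (0,1,0) (0,1,1) (0,1,2) (1,0,0) (1,0,1) (1,0,2) (1,1,0) (1,1,1) (1,1,2)
target (1,1,0) ∈ {PSO}

SC:no TSO:no PSO:yes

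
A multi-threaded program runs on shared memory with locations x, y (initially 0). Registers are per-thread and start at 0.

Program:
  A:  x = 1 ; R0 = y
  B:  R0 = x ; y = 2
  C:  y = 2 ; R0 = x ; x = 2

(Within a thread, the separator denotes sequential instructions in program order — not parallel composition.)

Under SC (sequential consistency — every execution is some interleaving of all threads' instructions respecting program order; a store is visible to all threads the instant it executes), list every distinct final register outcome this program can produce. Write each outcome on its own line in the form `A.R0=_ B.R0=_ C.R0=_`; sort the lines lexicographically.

A.R0=0 B.R0=0 C.R0=1
A.R0=0 B.R0=1 C.R0=1
A.R0=0 B.R0=2 C.R0=1
A.R0=2 B.R0=0 C.R0=0
A.R0=2 B.R0=0 C.R0=1
A.R0=2 B.R0=1 C.R0=0
A.R0=2 B.R0=1 C.R0=1
A.R0=2 B.R0=2 C.R0=0
A.R0=2 B.R0=2 C.R0=1

outcome vector order: (A.R0,B.R0,C.R0)
|SC outcomes| = 9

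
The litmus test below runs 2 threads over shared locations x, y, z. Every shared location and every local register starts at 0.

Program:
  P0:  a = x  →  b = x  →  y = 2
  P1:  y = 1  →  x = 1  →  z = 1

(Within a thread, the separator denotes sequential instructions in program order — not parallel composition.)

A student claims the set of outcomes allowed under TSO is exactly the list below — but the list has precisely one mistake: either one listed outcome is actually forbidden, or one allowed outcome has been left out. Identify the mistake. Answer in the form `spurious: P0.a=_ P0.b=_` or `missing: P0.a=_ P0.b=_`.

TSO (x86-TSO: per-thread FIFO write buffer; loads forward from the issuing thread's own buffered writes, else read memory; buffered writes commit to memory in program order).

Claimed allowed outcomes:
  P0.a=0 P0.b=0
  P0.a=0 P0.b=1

outcome vector order: (P0.a,P0.b)
TSO: 3 outcomes — {(0,0); (0,1); (1,1)}
TSO∖claimed = {(1,1)}

missing: P0.a=1 P0.b=1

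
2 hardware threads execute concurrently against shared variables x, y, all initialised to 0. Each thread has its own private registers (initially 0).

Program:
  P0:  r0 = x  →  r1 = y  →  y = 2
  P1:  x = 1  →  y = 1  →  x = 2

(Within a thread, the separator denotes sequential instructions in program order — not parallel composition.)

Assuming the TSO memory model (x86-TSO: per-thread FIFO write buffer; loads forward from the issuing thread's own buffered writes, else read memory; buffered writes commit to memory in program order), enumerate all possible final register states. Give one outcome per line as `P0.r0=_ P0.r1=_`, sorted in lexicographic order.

P0.r0=0 P0.r1=0
P0.r0=0 P0.r1=1
P0.r0=1 P0.r1=0
P0.r0=1 P0.r1=1
P0.r0=2 P0.r1=1

outcome vector order: (P0.r0,P0.r1)
|TSO outcomes| = 5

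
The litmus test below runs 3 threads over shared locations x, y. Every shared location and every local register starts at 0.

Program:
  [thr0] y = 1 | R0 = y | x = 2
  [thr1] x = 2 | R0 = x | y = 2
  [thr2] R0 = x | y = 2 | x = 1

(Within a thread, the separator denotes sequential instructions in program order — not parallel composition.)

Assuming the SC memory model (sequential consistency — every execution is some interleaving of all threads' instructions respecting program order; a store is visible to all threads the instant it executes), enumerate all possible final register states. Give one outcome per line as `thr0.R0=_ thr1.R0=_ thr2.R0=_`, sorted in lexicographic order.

outcome vector order: (thr0.R0,thr1.R0,thr2.R0)
|SC outcomes| = 8

thr0.R0=1 thr1.R0=1 thr2.R0=0
thr0.R0=1 thr1.R0=1 thr2.R0=2
thr0.R0=1 thr1.R0=2 thr2.R0=0
thr0.R0=1 thr1.R0=2 thr2.R0=2
thr0.R0=2 thr1.R0=1 thr2.R0=0
thr0.R0=2 thr1.R0=1 thr2.R0=2
thr0.R0=2 thr1.R0=2 thr2.R0=0
thr0.R0=2 thr1.R0=2 thr2.R0=2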